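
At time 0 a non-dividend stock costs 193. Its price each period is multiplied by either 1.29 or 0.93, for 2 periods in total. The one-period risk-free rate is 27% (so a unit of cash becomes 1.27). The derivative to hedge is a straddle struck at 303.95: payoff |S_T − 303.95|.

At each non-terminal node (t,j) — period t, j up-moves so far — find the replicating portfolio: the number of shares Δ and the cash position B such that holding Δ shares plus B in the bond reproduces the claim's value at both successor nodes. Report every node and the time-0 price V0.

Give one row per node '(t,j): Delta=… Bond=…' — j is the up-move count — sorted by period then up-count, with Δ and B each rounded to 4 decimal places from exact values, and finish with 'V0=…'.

(0,0): Delta=-0.6314 Bond=136.3485
(1,0): Delta=-1.0000 Bond=239.3307
(1,1): Delta=-0.6157 Bond=169.2703
V0=14.4970

No-arbitrage ⇒ martingale measure with p* = (R−d)/(u−d) = 0.9444.
Terminal payoffs: V(2,0)=137.0243, V(2,1)=72.4079, V(2,2)=17.2213
  t=1,j=0: stock 179.4900 → up 231.5421 (V=72.4079), down 166.9257 (V=137.0243). Price 59.8407; hedge Δ=-1.0000, bond B=239.3307.
  t=1,j=1: stock 248.9700 → up 321.1713 (V=17.2213), down 231.5421 (V=72.4079). Price 15.9742; hedge Δ=-0.6157, bond B=169.2703.
  t=0,j=0: stock 193.0000 → up 248.9700 (V=15.9742), down 179.4900 (V=59.8407). Price 14.4970; hedge Δ=-0.6314, bond B=136.3485.
Check: Δ(0,0)·S0 + B(0,0) = 14.4970 = V0.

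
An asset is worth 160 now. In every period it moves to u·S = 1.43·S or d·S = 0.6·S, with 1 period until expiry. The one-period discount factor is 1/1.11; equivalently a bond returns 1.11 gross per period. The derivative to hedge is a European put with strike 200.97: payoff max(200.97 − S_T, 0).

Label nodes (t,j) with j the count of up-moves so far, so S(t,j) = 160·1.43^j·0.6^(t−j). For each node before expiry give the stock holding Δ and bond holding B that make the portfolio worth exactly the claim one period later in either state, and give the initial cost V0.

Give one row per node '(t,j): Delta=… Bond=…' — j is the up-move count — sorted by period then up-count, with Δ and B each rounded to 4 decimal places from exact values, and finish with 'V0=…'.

Under the risk-neutral measure, an up-move has probability p* = (R−d)/(u−d) = 0.6145 and values discount at R = 1.11.
At expiry t=1: V(1,0)=104.9700, V(1,1)=0.0000
(0,0): S=160.0000. Δ = (V_up−V_dn)/(S_up−S_dn) = (0.0000−104.9700)/(228.8000−96.0000) = -0.7904. V = [p*·0.0000 + (1−p*)·104.9700]/1.11 = 36.4598. B = V − Δ·S = 162.9297.
Root portfolio cost Δ·160+B reproduces V0=36.4598.

(0,0): Delta=-0.7904 Bond=162.9297
V0=36.4598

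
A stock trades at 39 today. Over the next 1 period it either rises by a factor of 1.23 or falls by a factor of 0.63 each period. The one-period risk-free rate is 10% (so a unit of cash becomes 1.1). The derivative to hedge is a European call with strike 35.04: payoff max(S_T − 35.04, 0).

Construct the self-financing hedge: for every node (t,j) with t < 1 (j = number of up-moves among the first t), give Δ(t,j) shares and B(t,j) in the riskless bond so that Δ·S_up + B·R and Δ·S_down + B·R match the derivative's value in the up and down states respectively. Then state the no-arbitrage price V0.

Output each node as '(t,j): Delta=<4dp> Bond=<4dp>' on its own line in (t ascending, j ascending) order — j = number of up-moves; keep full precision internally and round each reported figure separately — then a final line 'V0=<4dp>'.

(0,0): Delta=0.5526 Bond=-12.3423
V0=9.2077

Since d<R<u, set p* = (R−d)/(u−d) = 0.7833; price each node as the discounted p*-expectation of its children.
At expiry t=1: V(1,0)=0.0000, V(1,1)=12.9300
  t=0,j=0: stock 39.0000 → up 47.9700 (V=12.9300), down 24.5700 (V=0.0000). Price 9.2077; hedge Δ=0.5526, bond B=-12.3423.
Each (Δ,B) replicates both successor values, so the strategy is self-financing and V0 is arbitrage-free.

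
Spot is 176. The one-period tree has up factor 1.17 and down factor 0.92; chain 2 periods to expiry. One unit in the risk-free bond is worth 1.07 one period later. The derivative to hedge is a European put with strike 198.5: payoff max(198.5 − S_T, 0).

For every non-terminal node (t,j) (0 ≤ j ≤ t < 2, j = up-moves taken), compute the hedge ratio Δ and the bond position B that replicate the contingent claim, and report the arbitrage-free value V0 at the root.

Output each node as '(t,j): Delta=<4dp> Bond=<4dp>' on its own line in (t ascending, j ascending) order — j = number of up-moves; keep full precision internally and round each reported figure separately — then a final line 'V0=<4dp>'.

(0,0): Delta=-0.4593 Bond=91.5560
(1,0): Delta=-1.0000 Bond=185.5140
(1,1): Delta=-0.1759 Bond=39.5989
V0=10.7181

Risk-neutral probability p* = (R−d)/(u−d) = (1.07−0.92)/(1.17−0.92) = 0.6000.
Terminal payoffs: V(2,0)=49.5336, V(2,1)=9.0536, V(2,2)=0.0000
  t=1,j=0: stock 161.9200 → up 189.4464 (V=9.0536), down 148.9664 (V=49.5336). Price 23.5940; hedge Δ=-1.0000, bond B=185.5140.
  t=1,j=1: stock 205.9200 → up 240.9264 (V=0.0000), down 189.4464 (V=9.0536). Price 3.3845; hedge Δ=-0.1759, bond B=39.5989.
  t=0,j=0: stock 176.0000 → up 205.9200 (V=3.3845), down 161.9200 (V=23.5940). Price 10.7181; hedge Δ=-0.4593, bond B=91.5560.
The time-0 hedge costs 10.7181, which is the no-arbitrage price.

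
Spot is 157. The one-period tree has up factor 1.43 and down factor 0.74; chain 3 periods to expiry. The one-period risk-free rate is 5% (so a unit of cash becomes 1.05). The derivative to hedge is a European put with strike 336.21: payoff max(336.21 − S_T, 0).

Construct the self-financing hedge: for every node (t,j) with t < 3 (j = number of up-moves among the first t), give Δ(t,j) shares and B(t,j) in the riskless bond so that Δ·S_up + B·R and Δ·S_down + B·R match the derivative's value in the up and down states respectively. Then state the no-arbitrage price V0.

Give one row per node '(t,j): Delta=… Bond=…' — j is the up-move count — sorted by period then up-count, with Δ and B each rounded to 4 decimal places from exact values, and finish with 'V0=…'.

(0,0): Delta=-0.7923 Bond=267.4504
(1,0): Delta=-1.0000 Bond=304.9524
(1,1): Delta=-0.6606 Bond=251.2449
(2,0): Delta=-1.0000 Bond=320.2000
(2,1): Delta=-1.0000 Bond=320.2000
(2,2): Delta=-0.4452 Bond=194.6804
V0=143.0578

Risk-neutral probability p* = (R−d)/(u−d) = (1.05−0.74)/(1.43−0.74) = 0.4493.
Payoff layer (t=3): V(3,0)=272.5898, V(3,1)=213.2683, V(3,2)=98.6335, V(3,3)=0.0000
(2,0): S=85.9732. Δ = (V_up−V_dn)/(S_up−S_dn) = (213.2683−272.5898)/(122.9417−63.6202) = -1.0000. V = [p*·213.2683 + (1−p*)·272.5898]/1.05 = 234.2268. B = V − Δ·S = 320.2000.
(2,1): S=166.1374. Δ = (V_up−V_dn)/(S_up−S_dn) = (98.6335−213.2683)/(237.5765−122.9417) = -1.0000. V = [p*·98.6335 + (1−p*)·213.2683]/1.05 = 154.0626. B = V − Δ·S = 320.2000.
(2,2): S=321.0493. Δ = (V_up−V_dn)/(S_up−S_dn) = (0.0000−98.6335)/(459.1005−237.5765) = -0.4452. V = [p*·0.0000 + (1−p*)·98.6335]/1.05 = 51.7332. B = V − Δ·S = 194.6804.
(1,0): S=116.1800. Δ = (V_up−V_dn)/(S_up−S_dn) = (154.0626−234.2268)/(166.1374−85.9732) = -1.0000. V = [p*·154.0626 + (1−p*)·234.2268]/1.05 = 188.7724. B = V − Δ·S = 304.9524.
(1,1): S=224.5100. Δ = (V_up−V_dn)/(S_up−S_dn) = (51.7332−154.0626)/(321.0493−166.1374) = -0.6606. V = [p*·51.7332 + (1−p*)·154.0626]/1.05 = 102.9415. B = V − Δ·S = 251.2449.
(0,0): S=157.0000. Δ = (V_up−V_dn)/(S_up−S_dn) = (102.9415−188.7724)/(224.5100−116.1800) = -0.7923. V = [p*·102.9415 + (1−p*)·188.7724]/1.05 = 143.0578. B = V − Δ·S = 267.4504.
Check: Δ(0,0)·S0 + B(0,0) = 143.0578 = V0.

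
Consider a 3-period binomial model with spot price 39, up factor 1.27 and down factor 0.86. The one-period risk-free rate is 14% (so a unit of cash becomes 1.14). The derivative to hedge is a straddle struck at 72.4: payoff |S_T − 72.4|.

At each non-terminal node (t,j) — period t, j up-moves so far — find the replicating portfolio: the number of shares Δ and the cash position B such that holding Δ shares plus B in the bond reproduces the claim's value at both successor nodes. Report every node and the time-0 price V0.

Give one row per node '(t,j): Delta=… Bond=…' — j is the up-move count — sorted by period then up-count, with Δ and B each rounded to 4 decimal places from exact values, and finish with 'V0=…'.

No-arbitrage ⇒ martingale measure with p* = (R−d)/(u−d) = 0.6829.
Payoff layer (t=3): V(3,0)=47.5938, V(3,1)=35.7676, V(3,2)=18.3033, V(3,3)=7.4869
Node (2,0) S=28.8444: V=(p*·35.7676+(1−p*)·47.5938)/1.14=34.6644; Δ=(35.7676−47.5938)/(36.6324−24.8062)=-1.0000; B=V−Δ·S=63.5088
Node (2,1) S=42.5958: V=(p*·18.3033+(1−p*)·35.7676)/1.14=20.9130; Δ=(18.3033−35.7676)/(54.0967−36.6324)=-1.0000; B=V−Δ·S=63.5088
Node (2,2) S=62.9031: V=(p*·7.4869+(1−p*)·18.3033)/1.14=9.5759; Δ=(7.4869−18.3033)/(79.8869−54.0967)=-0.4194; B=V−Δ·S=35.9574
Node (1,0) S=33.5400: V=(p*·20.9130+(1−p*)·34.6644)/1.14=22.1694; Δ=(20.9130−34.6644)/(42.5958−28.8444)=-1.0000; B=V−Δ·S=55.7094
Node (1,1) S=49.5300: V=(p*·9.5759+(1−p*)·20.9130)/1.14=11.5531; Δ=(9.5759−20.9130)/(62.9031−42.5958)=-0.5583; B=V−Δ·S=39.2045
Node (0,0) S=39.0000: V=(p*·11.5531+(1−p*)·22.1694)/1.14=13.0871; Δ=(11.5531−22.1694)/(49.5300−33.5400)=-0.6639; B=V−Δ·S=38.9805
Self-financing check: at every node Δ·S+B equals the discounted successor values.

(0,0): Delta=-0.6639 Bond=38.9805
(1,0): Delta=-1.0000 Bond=55.7094
(1,1): Delta=-0.5583 Bond=39.2045
(2,0): Delta=-1.0000 Bond=63.5088
(2,1): Delta=-1.0000 Bond=63.5088
(2,2): Delta=-0.4194 Bond=35.9574
V0=13.0871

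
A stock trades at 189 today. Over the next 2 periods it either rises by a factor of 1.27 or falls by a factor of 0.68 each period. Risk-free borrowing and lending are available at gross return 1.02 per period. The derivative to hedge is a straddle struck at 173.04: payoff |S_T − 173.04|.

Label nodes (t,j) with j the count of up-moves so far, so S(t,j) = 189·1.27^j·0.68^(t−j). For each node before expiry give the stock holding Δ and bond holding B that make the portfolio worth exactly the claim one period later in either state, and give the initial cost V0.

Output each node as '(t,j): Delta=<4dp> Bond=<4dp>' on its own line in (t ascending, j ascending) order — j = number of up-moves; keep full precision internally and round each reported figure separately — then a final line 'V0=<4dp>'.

(0,0): Delta=0.3355 Bond=-1.9555
(1,0): Delta=-1.0000 Bond=169.6471
(1,1): Delta=0.8613 Bond=-128.2018
V0=61.4587

The replicating-portfolio and risk-neutral prices coincide; use p* = (1.02−0.68)/(1.27−0.68) = 0.5763 for the latter.
Terminal payoffs: V(2,0)=85.6464, V(2,1)=9.8196, V(2,2)=131.7981
(1,0): S=128.5200. Δ = (V_up−V_dn)/(S_up−S_dn) = (9.8196−85.6464)/(163.2204−87.3936) = -1.0000. V = [p*·9.8196 + (1−p*)·85.6464]/1.02 = 41.1271. B = V − Δ·S = 169.6471.
(1,1): S=240.0300. Δ = (V_up−V_dn)/(S_up−S_dn) = (131.7981−9.8196)/(304.8381−163.2204) = 0.8613. V = [p*·131.7981 + (1−p*)·9.8196]/1.02 = 78.5415. B = V − Δ·S = -128.2018.
(0,0): S=189.0000. Δ = (V_up−V_dn)/(S_up−S_dn) = (78.5415−41.1271)/(240.0300−128.5200) = 0.3355. V = [p*·78.5415 + (1−p*)·41.1271]/1.02 = 61.4587. B = V − Δ·S = -1.9555.
Root portfolio cost Δ·189+B reproduces V0=61.4587.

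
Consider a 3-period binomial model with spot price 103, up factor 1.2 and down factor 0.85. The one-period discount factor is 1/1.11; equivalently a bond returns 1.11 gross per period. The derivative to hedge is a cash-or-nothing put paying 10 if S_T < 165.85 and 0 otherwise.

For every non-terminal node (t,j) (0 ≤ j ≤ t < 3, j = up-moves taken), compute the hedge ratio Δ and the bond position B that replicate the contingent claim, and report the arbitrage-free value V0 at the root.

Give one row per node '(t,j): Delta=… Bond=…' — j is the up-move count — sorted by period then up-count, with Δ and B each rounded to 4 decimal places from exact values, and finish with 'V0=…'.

Under the risk-neutral measure, an up-move has probability p* = (R−d)/(u−d) = 0.7429 and values discount at R = 1.11.
Terminal values V(3,·): V(3,0)=10.0000, V(3,1)=10.0000, V(3,2)=10.0000, V(3,3)=0.0000
  t=2,j=0: stock 74.4175 → up 89.3010 (V=10.0000), down 63.2549 (V=10.0000). Price 9.0090; hedge Δ=0.0000, bond B=9.0090.
  t=2,j=1: stock 105.0600 → up 126.0720 (V=10.0000), down 89.3010 (V=10.0000). Price 9.0090; hedge Δ=0.0000, bond B=9.0090.
  t=2,j=2: stock 148.3200 → up 177.9840 (V=0.0000), down 126.0720 (V=10.0000). Price 2.3166; hedge Δ=-0.1926, bond B=30.8880.
  t=1,j=0: stock 87.5500 → up 105.0600 (V=9.0090), down 74.4175 (V=9.0090). Price 8.1162; hedge Δ=0.0000, bond B=8.1162.
  t=1,j=1: stock 123.6000 → up 148.3200 (V=2.3166), down 105.0600 (V=9.0090). Price 3.6374; hedge Δ=-0.1547, bond B=22.7586.
  t=0,j=0: stock 103.0000 → up 123.6000 (V=3.6374), down 87.5500 (V=8.1162). Price 4.3145; hedge Δ=-0.1242, bond B=17.1112.
Root portfolio cost Δ·103+B reproduces V0=4.3145.

(0,0): Delta=-0.1242 Bond=17.1112
(1,0): Delta=0.0000 Bond=8.1162
(1,1): Delta=-0.1547 Bond=22.7586
(2,0): Delta=0.0000 Bond=9.0090
(2,1): Delta=0.0000 Bond=9.0090
(2,2): Delta=-0.1926 Bond=30.8880
V0=4.3145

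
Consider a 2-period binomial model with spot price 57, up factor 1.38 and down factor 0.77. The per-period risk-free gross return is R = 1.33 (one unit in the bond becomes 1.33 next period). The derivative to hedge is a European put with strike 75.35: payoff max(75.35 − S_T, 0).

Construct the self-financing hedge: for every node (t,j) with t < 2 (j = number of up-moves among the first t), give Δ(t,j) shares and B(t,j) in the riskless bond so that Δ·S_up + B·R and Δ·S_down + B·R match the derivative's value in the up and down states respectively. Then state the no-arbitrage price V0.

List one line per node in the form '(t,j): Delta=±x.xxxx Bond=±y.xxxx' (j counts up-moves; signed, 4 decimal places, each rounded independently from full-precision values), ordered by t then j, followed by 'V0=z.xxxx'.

The replicating-portfolio and risk-neutral prices coincide; use p* = (1.33−0.77)/(1.38−0.77) = 0.9180 for the latter.
At expiry t=2: V(2,0)=41.5547, V(2,1)=14.7818, V(2,2)=0.0000
  t=1,j=0: stock 43.8900 → up 60.5682 (V=14.7818), down 33.7953 (V=41.5547). Price 12.7641; hedge Δ=-1.0000, bond B=56.6541.
  t=1,j=1: stock 78.6600 → up 108.5508 (V=0.0000), down 60.5682 (V=14.7818). Price 0.9110; hedge Δ=-0.3081, bond B=25.1435.
  t=0,j=0: stock 57.0000 → up 78.6600 (V=0.9110), down 43.8900 (V=12.7641). Price 1.4155; hedge Δ=-0.3409, bond B=20.8468.
Root portfolio cost Δ·57+B reproduces V0=1.4155.

(0,0): Delta=-0.3409 Bond=20.8468
(1,0): Delta=-1.0000 Bond=56.6541
(1,1): Delta=-0.3081 Bond=25.1435
V0=1.4155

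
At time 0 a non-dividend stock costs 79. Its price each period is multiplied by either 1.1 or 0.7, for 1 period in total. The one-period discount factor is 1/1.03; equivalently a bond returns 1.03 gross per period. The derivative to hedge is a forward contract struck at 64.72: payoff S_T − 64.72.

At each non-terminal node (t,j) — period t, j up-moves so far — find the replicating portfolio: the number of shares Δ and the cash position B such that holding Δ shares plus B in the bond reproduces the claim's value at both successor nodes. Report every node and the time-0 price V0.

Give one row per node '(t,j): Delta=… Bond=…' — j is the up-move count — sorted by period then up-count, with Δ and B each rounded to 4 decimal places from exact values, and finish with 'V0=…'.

Risk-neutral probability p* = (R−d)/(u−d) = (1.03−0.7)/(1.1−0.7) = 0.8250.
Terminal payoffs: V(1,0)=-9.4200, V(1,1)=22.1800
  t=0,j=0: stock 79.0000 → up 86.9000 (V=22.1800), down 55.3000 (V=-9.4200). Price 16.1650; hedge Δ=1.0000, bond B=-62.8350.
The time-0 hedge costs 16.1650, which is the no-arbitrage price.

(0,0): Delta=1.0000 Bond=-62.8350
V0=16.1650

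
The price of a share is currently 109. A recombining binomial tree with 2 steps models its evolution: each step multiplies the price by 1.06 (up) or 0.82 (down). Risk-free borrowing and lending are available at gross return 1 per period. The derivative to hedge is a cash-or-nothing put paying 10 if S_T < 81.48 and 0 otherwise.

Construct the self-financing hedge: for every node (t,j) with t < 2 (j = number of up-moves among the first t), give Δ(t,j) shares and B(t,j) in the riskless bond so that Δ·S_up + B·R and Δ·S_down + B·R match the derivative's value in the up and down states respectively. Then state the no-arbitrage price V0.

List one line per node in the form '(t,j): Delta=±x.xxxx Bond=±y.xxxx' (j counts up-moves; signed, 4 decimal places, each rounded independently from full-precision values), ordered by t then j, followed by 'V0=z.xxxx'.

The replicating-portfolio and risk-neutral prices coincide; use p* = (1−0.82)/(1.06−0.82) = 0.7500 for the latter.
Terminal payoffs: V(2,0)=10.0000, V(2,1)=0.0000, V(2,2)=0.0000
Node (1,0) S=89.3800: V=(p*·0.0000+(1−p*)·10.0000)/1=2.5000; Δ=(0.0000−10.0000)/(94.7428−73.2916)=-0.4662; B=V−Δ·S=44.1667
Node (1,1) S=115.5400: V=(p*·0.0000+(1−p*)·0.0000)/1=0.0000; Δ=(0.0000−0.0000)/(122.4724−94.7428)=0.0000; B=V−Δ·S=0.0000
Node (0,0) S=109.0000: V=(p*·0.0000+(1−p*)·2.5000)/1=0.6250; Δ=(0.0000−2.5000)/(115.5400−89.3800)=-0.0956; B=V−Δ·S=11.0417
Root portfolio cost Δ·109+B reproduces V0=0.6250.

(0,0): Delta=-0.0956 Bond=11.0417
(1,0): Delta=-0.4662 Bond=44.1667
(1,1): Delta=0.0000 Bond=0.0000
V0=0.6250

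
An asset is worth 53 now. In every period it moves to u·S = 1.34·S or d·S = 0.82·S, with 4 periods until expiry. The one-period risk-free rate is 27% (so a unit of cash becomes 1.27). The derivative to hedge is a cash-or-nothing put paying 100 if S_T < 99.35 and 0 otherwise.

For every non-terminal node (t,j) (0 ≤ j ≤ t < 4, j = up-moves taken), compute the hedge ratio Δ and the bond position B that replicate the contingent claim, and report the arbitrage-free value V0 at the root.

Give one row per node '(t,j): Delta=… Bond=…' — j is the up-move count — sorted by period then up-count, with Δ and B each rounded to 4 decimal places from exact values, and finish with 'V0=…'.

Risk-neutral probability p* = (R−d)/(u−d) = (1.27−0.82)/(1.34−0.82) = 0.8654.
Terminal values V(4,·): V(4,0)=100.0000, V(4,1)=100.0000, V(4,2)=100.0000, V(4,3)=0.0000, V(4,4)=0.0000
(3,0): S=29.2225. Δ = (V_up−V_dn)/(S_up−S_dn) = (100.0000−100.0000)/(39.1582−23.9625) = 0.0000. V = [p*·100.0000 + (1−p*)·100.0000]/1.27 = 78.7402. B = V − Δ·S = 78.7402.
(3,1): S=47.7538. Δ = (V_up−V_dn)/(S_up−S_dn) = (100.0000−100.0000)/(63.9902−39.1582) = 0.0000. V = [p*·100.0000 + (1−p*)·100.0000]/1.27 = 78.7402. B = V − Δ·S = 78.7402.
(3,2): S=78.0368. Δ = (V_up−V_dn)/(S_up−S_dn) = (0.0000−100.0000)/(104.5693−63.9902) = -2.4643. V = [p*·0.0000 + (1−p*)·100.0000]/1.27 = 10.5996. B = V − Δ·S = 202.9073.
(3,3): S=127.5235. Δ = (V_up−V_dn)/(S_up−S_dn) = (0.0000−0.0000)/(170.8815−104.5693) = 0.0000. V = [p*·0.0000 + (1−p*)·0.0000]/1.27 = 0.0000. B = V − Δ·S = 0.0000.
(2,0): S=35.6372. Δ = (V_up−V_dn)/(S_up−S_dn) = (78.7402−78.7402)/(47.7538−29.2225) = 0.0000. V = [p*·78.7402 + (1−p*)·78.7402]/1.27 = 62.0001. B = V − Δ·S = 62.0001.
(2,1): S=58.2364. Δ = (V_up−V_dn)/(S_up−S_dn) = (10.5996−78.7402)/(78.0368−47.7538) = -2.2501. V = [p*·10.5996 + (1−p*)·78.7402]/1.27 = 15.5688. B = V − Δ·S = 146.6083.
(2,2): S=95.1668. Δ = (V_up−V_dn)/(S_up−S_dn) = (0.0000−10.5996)/(127.5235−78.0368) = -0.2142. V = [p*·0.0000 + (1−p*)·10.5996]/1.27 = 1.1235. B = V − Δ·S = 21.5074.
(1,0): S=43.4600. Δ = (V_up−V_dn)/(S_up−S_dn) = (15.5688−62.0001)/(58.2364−35.6372) = -2.0546. V = [p*·15.5688 + (1−p*)·62.0001]/1.27 = 17.1805. B = V − Δ·S = 106.4714.
(1,1): S=71.0200. Δ = (V_up−V_dn)/(S_up−S_dn) = (1.1235−15.5688)/(95.1668−58.2364) = -0.3911. V = [p*·1.1235 + (1−p*)·15.5688]/1.27 = 2.4158. B = V − Δ·S = 30.1952.
(0,0): S=53.0000. Δ = (V_up−V_dn)/(S_up−S_dn) = (2.4158−17.1805)/(71.0200−43.4600) = -0.5357. V = [p*·2.4158 + (1−p*)·17.1805]/1.27 = 3.4672. B = V − Δ·S = 31.8608.
Check: Δ(0,0)·S0 + B(0,0) = 3.4672 = V0.

(0,0): Delta=-0.5357 Bond=31.8608
(1,0): Delta=-2.0546 Bond=106.4714
(1,1): Delta=-0.3911 Bond=30.1952
(2,0): Delta=0.0000 Bond=62.0001
(2,1): Delta=-2.2501 Bond=146.6083
(2,2): Delta=-0.2142 Bond=21.5074
(3,0): Delta=0.0000 Bond=78.7402
(3,1): Delta=0.0000 Bond=78.7402
(3,2): Delta=-2.4643 Bond=202.9073
(3,3): Delta=0.0000 Bond=0.0000
V0=3.4672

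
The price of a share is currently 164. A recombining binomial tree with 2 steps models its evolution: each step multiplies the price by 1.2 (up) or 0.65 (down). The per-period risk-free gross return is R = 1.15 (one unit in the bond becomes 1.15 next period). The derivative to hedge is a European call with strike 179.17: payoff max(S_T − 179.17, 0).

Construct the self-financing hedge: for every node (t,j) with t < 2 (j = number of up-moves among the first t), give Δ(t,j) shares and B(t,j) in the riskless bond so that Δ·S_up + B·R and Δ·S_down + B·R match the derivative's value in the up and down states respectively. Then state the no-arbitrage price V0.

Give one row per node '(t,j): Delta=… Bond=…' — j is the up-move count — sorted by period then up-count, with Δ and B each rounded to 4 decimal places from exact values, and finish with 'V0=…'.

The replicating-portfolio and risk-neutral prices coincide; use p* = (1.15−0.65)/(1.2−0.65) = 0.9091 for the latter.
Terminal payoffs: V(2,0)=0.0000, V(2,1)=0.0000, V(2,2)=56.9900
  t=1,j=0: stock 106.6000 → up 127.9200 (V=0.0000), down 69.2900 (V=0.0000). Price 0.0000; hedge Δ=0.0000, bond B=0.0000.
  t=1,j=1: stock 196.8000 → up 236.1600 (V=56.9900), down 127.9200 (V=0.0000). Price 45.0514; hedge Δ=0.5265, bond B=-58.5668.
  t=0,j=0: stock 164.0000 → up 196.8000 (V=45.0514), down 106.6000 (V=0.0000). Price 35.6137; hedge Δ=0.4995, bond B=-46.2979.
Each (Δ,B) replicates both successor values, so the strategy is self-financing and V0 is arbitrage-free.

(0,0): Delta=0.4995 Bond=-46.2979
(1,0): Delta=0.0000 Bond=0.0000
(1,1): Delta=0.5265 Bond=-58.5668
V0=35.6137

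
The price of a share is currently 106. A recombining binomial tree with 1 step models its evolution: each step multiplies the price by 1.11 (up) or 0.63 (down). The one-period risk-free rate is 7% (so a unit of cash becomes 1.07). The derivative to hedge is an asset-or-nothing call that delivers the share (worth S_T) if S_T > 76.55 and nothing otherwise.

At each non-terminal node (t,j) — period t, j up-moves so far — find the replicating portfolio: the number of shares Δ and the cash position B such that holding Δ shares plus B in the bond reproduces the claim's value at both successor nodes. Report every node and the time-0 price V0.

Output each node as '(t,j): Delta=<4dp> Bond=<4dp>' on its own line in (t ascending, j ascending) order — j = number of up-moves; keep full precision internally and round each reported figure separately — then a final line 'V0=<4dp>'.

Since d<R<u, set p* = (R−d)/(u−d) = 0.9167; price each node as the discounted p*-expectation of its children.
Terminal payoffs: V(1,0)=0.0000, V(1,1)=117.6600
(0,0): S=106.0000. Δ = (V_up−V_dn)/(S_up−S_dn) = (117.6600−0.0000)/(117.6600−66.7800) = 2.3125. V = [p*·117.6600 + (1−p*)·0.0000]/1.07 = 100.7991. B = V − Δ·S = -144.3259.
Each (Δ,B) replicates both successor values, so the strategy is self-financing and V0 is arbitrage-free.

(0,0): Delta=2.3125 Bond=-144.3259
V0=100.7991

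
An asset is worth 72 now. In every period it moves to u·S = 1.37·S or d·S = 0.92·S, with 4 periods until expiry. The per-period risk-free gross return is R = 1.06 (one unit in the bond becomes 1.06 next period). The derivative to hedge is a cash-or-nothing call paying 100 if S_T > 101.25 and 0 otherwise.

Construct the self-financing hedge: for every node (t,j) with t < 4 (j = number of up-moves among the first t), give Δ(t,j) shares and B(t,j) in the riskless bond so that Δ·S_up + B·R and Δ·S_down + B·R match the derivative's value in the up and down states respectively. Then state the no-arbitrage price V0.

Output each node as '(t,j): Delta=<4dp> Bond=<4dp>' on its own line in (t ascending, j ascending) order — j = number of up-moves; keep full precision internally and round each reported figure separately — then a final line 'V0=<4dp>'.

(0,0): Delta=1.1478 Bond=-53.4980
(1,0): Delta=1.2798 Bond=-65.4521
(1,1): Delta=0.9515 Bond=-37.3459
(2,0): Delta=1.0703 Bond=-56.6082
(2,1): Delta=1.5914 Bond=-97.6579
(2,2): Delta=0.0000 Bond=88.9996
(3,0): Delta=0.0000 Bond=0.0000
(3,1): Delta=2.6617 Bond=-192.8721
(3,2): Delta=0.0000 Bond=94.3396
(3,3): Delta=0.0000 Bond=94.3396
V0=29.1448

No-arbitrage ⇒ martingale measure with p* = (R−d)/(u−d) = 0.3111.
At expiry t=4: V(4,0)=0.0000, V(4,1)=0.0000, V(4,2)=100.0000, V(4,3)=100.0000, V(4,4)=100.0000
Node (3,0) S=56.0655: V=(p*·0.0000+(1−p*)·0.0000)/1.06=0.0000; Δ=(0.0000−0.0000)/(76.8098−51.5803)=0.0000; B=V−Δ·S=0.0000
Node (3,1) S=83.4889: V=(p*·100.0000+(1−p*)·0.0000)/1.06=29.3501; Δ=(100.0000−0.0000)/(114.3798−76.8098)=2.6617; B=V−Δ·S=-192.8721
Node (3,2) S=124.3259: V=(p*·100.0000+(1−p*)·100.0000)/1.06=94.3396; Δ=(100.0000−100.0000)/(170.3264−114.3798)=0.0000; B=V−Δ·S=94.3396
Node (3,3) S=185.1374: V=(p*·100.0000+(1−p*)·100.0000)/1.06=94.3396; Δ=(100.0000−100.0000)/(253.6383−170.3264)=0.0000; B=V−Δ·S=94.3396
Node (2,0) S=60.9408: V=(p*·29.3501+(1−p*)·0.0000)/1.06=8.6143; Δ=(29.3501−0.0000)/(83.4889−56.0655)=1.0703; B=V−Δ·S=-56.6082
Node (2,1) S=90.7488: V=(p*·94.3396+(1−p*)·29.3501)/1.06=46.7633; Δ=(94.3396−29.3501)/(124.3259−83.4889)=1.5914; B=V−Δ·S=-97.6579
Node (2,2) S=135.1368: V=(p*·94.3396+(1−p*)·94.3396)/1.06=88.9996; Δ=(94.3396−94.3396)/(185.1374−124.3259)=0.0000; B=V−Δ·S=88.9996
Node (1,0) S=66.2400: V=(p*·46.7633+(1−p*)·8.6143)/1.06=19.3235; Δ=(46.7633−8.6143)/(90.7488−60.9408)=1.2798; B=V−Δ·S=-65.4521
Node (1,1) S=98.6400: V=(p*·88.9996+(1−p*)·46.7633)/1.06=56.5127; Δ=(88.9996−46.7633)/(135.1368−90.7488)=0.9515; B=V−Δ·S=-37.3459
Node (0,0) S=72.0000: V=(p*·56.5127+(1−p*)·19.3235)/1.06=29.1448; Δ=(56.5127−19.3235)/(98.6400−66.2400)=1.1478; B=V−Δ·S=-53.4980
Check: Δ(0,0)·S0 + B(0,0) = 29.1448 = V0.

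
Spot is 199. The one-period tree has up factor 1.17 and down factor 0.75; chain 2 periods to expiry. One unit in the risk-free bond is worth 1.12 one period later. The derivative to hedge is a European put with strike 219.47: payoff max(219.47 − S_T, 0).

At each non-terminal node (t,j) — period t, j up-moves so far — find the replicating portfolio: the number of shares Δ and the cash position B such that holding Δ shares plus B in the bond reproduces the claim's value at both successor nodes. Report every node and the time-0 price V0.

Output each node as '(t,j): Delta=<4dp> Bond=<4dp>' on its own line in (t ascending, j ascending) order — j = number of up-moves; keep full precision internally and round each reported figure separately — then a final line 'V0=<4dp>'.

(0,0): Delta=-0.5018 Bond=108.5673
(1,0): Delta=-1.0000 Bond=195.9554
(1,1): Delta=-0.4586 Bond=111.5467
V0=8.7139

The replicating-portfolio and risk-neutral prices coincide; use p* = (1.12−0.75)/(1.17−0.75) = 0.8810 for the latter.
Payoff layer (t=2): V(2,0)=107.5325, V(2,1)=44.8475, V(2,2)=0.0000
Node (1,0) S=149.2500: V=(p*·44.8475+(1−p*)·107.5325)/1.12=46.7054; Δ=(44.8475−107.5325)/(174.6225−111.9375)=-1.0000; B=V−Δ·S=195.9554
Node (1,1) S=232.8300: V=(p*·0.0000+(1−p*)·44.8475)/1.12=4.7670; Δ=(0.0000−44.8475)/(272.4111−174.6225)=-0.4586; B=V−Δ·S=111.5467
Node (0,0) S=199.0000: V=(p*·4.7670+(1−p*)·46.7054)/1.12=8.7139; Δ=(4.7670−46.7054)/(232.8300−149.2500)=-0.5018; B=V−Δ·S=108.5673
The time-0 hedge costs 8.7139, which is the no-arbitrage price.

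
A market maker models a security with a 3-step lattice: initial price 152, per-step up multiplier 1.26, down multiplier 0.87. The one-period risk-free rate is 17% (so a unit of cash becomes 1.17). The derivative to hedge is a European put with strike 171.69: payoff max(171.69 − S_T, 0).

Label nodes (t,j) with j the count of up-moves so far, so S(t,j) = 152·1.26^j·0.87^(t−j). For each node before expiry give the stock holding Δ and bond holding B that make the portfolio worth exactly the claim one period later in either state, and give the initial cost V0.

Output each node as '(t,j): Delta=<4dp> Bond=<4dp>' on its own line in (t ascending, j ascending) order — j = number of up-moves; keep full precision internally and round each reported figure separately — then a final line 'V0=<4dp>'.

Risk-neutral probability p* = (R−d)/(u−d) = (1.17−0.87)/(1.26−0.87) = 0.7692.
Terminal values V(3,·): V(3,0)=71.5975, V(3,1)=26.7285, V(3,2)=0.0000, V(3,3)=0.0000
  t=2,j=0: stock 115.0488 → up 144.9615 (V=26.7285), down 100.0925 (V=71.5975). Price 31.6948; hedge Δ=-1.0000, bond B=146.7436.
  t=2,j=1: stock 166.6224 → up 209.9442 (V=0.0000), down 144.9615 (V=26.7285). Price 5.2719; hedge Δ=-0.4113, bond B=73.8065.
  t=2,j=2: stock 241.3152 → up 304.0572 (V=0.0000), down 209.9442 (V=0.0000). Price 0.0000; hedge Δ=0.0000, bond B=0.0000.
  t=1,j=0: stock 132.2400 → up 166.6224 (V=5.2719), down 115.0488 (V=31.6948). Price 9.7175; hedge Δ=-0.5123, bond B=77.4685.
  t=1,j=1: stock 191.5200 → up 241.3152 (V=0.0000), down 166.6224 (V=5.2719). Price 1.0398; hedge Δ=-0.0706, bond B=14.5575.
  t=0,j=0: stock 152.0000 → up 191.5200 (V=1.0398), down 132.2400 (V=9.7175). Price 2.6003; hedge Δ=-0.1464, bond B=24.8508.
Self-financing check: at every node Δ·S+B equals the discounted successor values.

(0,0): Delta=-0.1464 Bond=24.8508
(1,0): Delta=-0.5123 Bond=77.4685
(1,1): Delta=-0.0706 Bond=14.5575
(2,0): Delta=-1.0000 Bond=146.7436
(2,1): Delta=-0.4113 Bond=73.8065
(2,2): Delta=0.0000 Bond=0.0000
V0=2.6003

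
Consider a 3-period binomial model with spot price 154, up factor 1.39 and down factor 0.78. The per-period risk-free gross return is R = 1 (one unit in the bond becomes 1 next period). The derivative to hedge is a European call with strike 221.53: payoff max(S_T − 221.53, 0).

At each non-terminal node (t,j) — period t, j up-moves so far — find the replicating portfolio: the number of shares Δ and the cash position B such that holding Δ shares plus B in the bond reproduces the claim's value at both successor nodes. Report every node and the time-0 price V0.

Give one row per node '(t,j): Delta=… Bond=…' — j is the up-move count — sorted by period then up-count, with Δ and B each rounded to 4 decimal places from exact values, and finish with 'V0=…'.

The replicating-portfolio and risk-neutral prices coincide; use p* = (1−0.78)/(1.39−0.78) = 0.3607 for the latter.
Terminal payoffs: V(3,0)=0.0000, V(3,1)=0.0000, V(3,2)=10.5539, V(3,3)=192.0553
(2,0): S=93.6936. Δ = (V_up−V_dn)/(S_up−S_dn) = (0.0000−0.0000)/(130.2341−73.0810) = 0.0000. V = [p*·0.0000 + (1−p*)·0.0000]/1 = 0.0000. B = V − Δ·S = 0.0000.
(2,1): S=166.9668. Δ = (V_up−V_dn)/(S_up−S_dn) = (10.5539−0.0000)/(232.0839−130.2341) = 0.1036. V = [p*·10.5539 + (1−p*)·0.0000]/1 = 3.8063. B = V − Δ·S = -13.4951.
(2,2): S=297.5434. Δ = (V_up−V_dn)/(S_up−S_dn) = (192.0553−10.5539)/(413.5853−232.0839) = 1.0000. V = [p*·192.0553 + (1−p*)·10.5539]/1 = 76.0134. B = V − Δ·S = -221.5300.
(1,0): S=120.1200. Δ = (V_up−V_dn)/(S_up−S_dn) = (3.8063−0.0000)/(166.9668−93.6936) = 0.0519. V = [p*·3.8063 + (1−p*)·0.0000]/1 = 1.3728. B = V − Δ·S = -4.8671.
(1,1): S=214.0600. Δ = (V_up−V_dn)/(S_up−S_dn) = (76.0134−3.8063)/(297.5434−166.9668) = 0.5530. V = [p*·76.0134 + (1−p*)·3.8063]/1 = 29.8482. B = V − Δ·S = -88.5241.
(0,0): S=154.0000. Δ = (V_up−V_dn)/(S_up−S_dn) = (29.8482−1.3728)/(214.0600−120.1200) = 0.3031. V = [p*·29.8482 + (1−p*)·1.3728]/1 = 11.6426. B = V − Δ·S = -35.0385.
Root portfolio cost Δ·154+B reproduces V0=11.6426.

(0,0): Delta=0.3031 Bond=-35.0385
(1,0): Delta=0.0519 Bond=-4.8671
(1,1): Delta=0.5530 Bond=-88.5241
(2,0): Delta=0.0000 Bond=0.0000
(2,1): Delta=0.1036 Bond=-13.4951
(2,2): Delta=1.0000 Bond=-221.5300
V0=11.6426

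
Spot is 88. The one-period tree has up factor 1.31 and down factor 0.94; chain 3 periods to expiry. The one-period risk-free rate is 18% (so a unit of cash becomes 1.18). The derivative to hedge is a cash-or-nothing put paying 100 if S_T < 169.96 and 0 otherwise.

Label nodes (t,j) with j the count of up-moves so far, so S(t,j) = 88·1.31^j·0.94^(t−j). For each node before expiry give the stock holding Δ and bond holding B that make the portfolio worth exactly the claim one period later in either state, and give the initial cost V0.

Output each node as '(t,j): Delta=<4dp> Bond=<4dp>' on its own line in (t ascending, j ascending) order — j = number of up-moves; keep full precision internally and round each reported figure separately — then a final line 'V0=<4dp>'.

Under the risk-neutral measure, an up-move has probability p* = (R−d)/(u−d) = 0.6486 and values discount at R = 1.18.
Terminal payoffs: V(3,0)=100.0000, V(3,1)=100.0000, V(3,2)=100.0000, V(3,3)=0.0000
Node (2,0) S=77.7568: V=(p*·100.0000+(1−p*)·100.0000)/1.18=84.7458; Δ=(100.0000−100.0000)/(101.8614−73.0914)=0.0000; B=V−Δ·S=84.7458
Node (2,1) S=108.3632: V=(p*·100.0000+(1−p*)·100.0000)/1.18=84.7458; Δ=(100.0000−100.0000)/(141.9558−101.8614)=0.0000; B=V−Δ·S=84.7458
Node (2,2) S=151.0168: V=(p*·0.0000+(1−p*)·100.0000)/1.18=29.7755; Δ=(0.0000−100.0000)/(197.8320−141.9558)=-1.7897; B=V−Δ·S=300.0458
Node (1,0) S=82.7200: V=(p*·84.7458+(1−p*)·84.7458)/1.18=71.8184; Δ=(84.7458−84.7458)/(108.3632−77.7568)=0.0000; B=V−Δ·S=71.8184
Node (1,1) S=115.2800: V=(p*·29.7755+(1−p*)·84.7458)/1.18=41.6012; Δ=(29.7755−84.7458)/(151.0168−108.3632)=-1.2888; B=V−Δ·S=190.1694
Node (0,0) S=88.0000: V=(p*·41.6012+(1−p*)·71.8184)/1.18=44.2526; Δ=(41.6012−71.8184)/(115.2800−82.7200)=-0.9280; B=V−Δ·S=125.9209
Self-financing check: at every node Δ·S+B equals the discounted successor values.

(0,0): Delta=-0.9280 Bond=125.9209
(1,0): Delta=0.0000 Bond=71.8184
(1,1): Delta=-1.2888 Bond=190.1694
(2,0): Delta=0.0000 Bond=84.7458
(2,1): Delta=0.0000 Bond=84.7458
(2,2): Delta=-1.7897 Bond=300.0458
V0=44.2526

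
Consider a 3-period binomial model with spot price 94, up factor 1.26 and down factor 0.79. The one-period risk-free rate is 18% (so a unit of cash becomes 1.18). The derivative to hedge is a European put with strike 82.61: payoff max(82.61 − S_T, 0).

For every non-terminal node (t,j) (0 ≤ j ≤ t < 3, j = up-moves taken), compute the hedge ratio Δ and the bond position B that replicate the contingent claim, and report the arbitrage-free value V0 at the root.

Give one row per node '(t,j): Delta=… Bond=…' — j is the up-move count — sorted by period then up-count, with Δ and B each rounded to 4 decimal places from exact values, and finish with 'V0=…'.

Risk-neutral probability p* = (R−d)/(u−d) = (1.18−0.79)/(1.26−0.79) = 0.8298.
Terminal values V(3,·): V(3,0)=36.2643, V(3,1)=8.6916, V(3,2)=0.0000, V(3,3)=0.0000
  t=2,j=0: stock 58.6654 → up 73.9184 (V=8.6916), down 46.3457 (V=36.2643). Price 11.3431; hedge Δ=-1.0000, bond B=70.0085.
  t=2,j=1: stock 93.5676 → up 117.8952 (V=0.0000), down 73.9184 (V=8.6916). Price 1.2537; hedge Δ=-0.1976, bond B=19.7465.
  t=2,j=2: stock 149.2344 → up 188.0353 (V=0.0000), down 117.8952 (V=0.0000). Price 0.0000; hedge Δ=0.0000, bond B=0.0000.
  t=1,j=0: stock 74.2600 → up 93.5676 (V=1.2537), down 58.6654 (V=11.3431). Price 2.5179; hedge Δ=-0.2891, bond B=23.9845.
  t=1,j=1: stock 118.4400 → up 149.2344 (V=0.0000), down 93.5676 (V=1.2537). Price 0.1809; hedge Δ=-0.0225, bond B=2.8484.
  t=0,j=0: stock 94.0000 → up 118.4400 (V=0.1809), down 74.2600 (V=2.5179). Price 0.4904; hedge Δ=-0.0529, bond B=5.4627.
Root portfolio cost Δ·94+B reproduces V0=0.4904.

(0,0): Delta=-0.0529 Bond=5.4627
(1,0): Delta=-0.2891 Bond=23.9845
(1,1): Delta=-0.0225 Bond=2.8484
(2,0): Delta=-1.0000 Bond=70.0085
(2,1): Delta=-0.1976 Bond=19.7465
(2,2): Delta=0.0000 Bond=0.0000
V0=0.4904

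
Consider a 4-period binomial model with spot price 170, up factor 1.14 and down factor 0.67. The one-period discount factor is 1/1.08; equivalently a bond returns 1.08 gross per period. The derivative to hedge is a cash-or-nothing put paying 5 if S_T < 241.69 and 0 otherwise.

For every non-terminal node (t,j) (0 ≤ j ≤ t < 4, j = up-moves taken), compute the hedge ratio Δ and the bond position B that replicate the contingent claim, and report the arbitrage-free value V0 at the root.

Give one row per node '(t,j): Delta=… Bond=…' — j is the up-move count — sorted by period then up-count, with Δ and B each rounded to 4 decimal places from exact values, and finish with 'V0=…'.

The replicating-portfolio and risk-neutral prices coincide; use p* = (1.08−0.67)/(1.14−0.67) = 0.8723 for the latter.
Payoff layer (t=4): V(4,0)=5.0000, V(4,1)=5.0000, V(4,2)=5.0000, V(4,3)=5.0000, V(4,4)=0.0000
  t=3,j=0: stock 51.1297 → up 58.2879 (V=5.0000), down 34.2569 (V=5.0000). Price 4.6296; hedge Δ=0.0000, bond B=4.6296.
  t=3,j=1: stock 86.9968 → up 99.1764 (V=5.0000), down 58.2879 (V=5.0000). Price 4.6296; hedge Δ=0.0000, bond B=4.6296.
  t=3,j=2: stock 148.0244 → up 168.7479 (V=5.0000), down 99.1764 (V=5.0000). Price 4.6296; hedge Δ=0.0000, bond B=4.6296.
  t=3,j=3: stock 251.8625 → up 287.1232 (V=0.0000), down 168.7479 (V=5.0000). Price 0.5910; hedge Δ=-0.0422, bond B=11.2293.
  t=2,j=0: stock 76.3130 → up 86.9968 (V=4.6296), down 51.1297 (V=4.6296). Price 4.2867; hedge Δ=0.0000, bond B=4.2867.
  t=2,j=1: stock 129.8460 → up 148.0244 (V=4.6296), down 86.9968 (V=4.6296). Price 4.2867; hedge Δ=0.0000, bond B=4.2867.
  t=2,j=2: stock 220.9320 → up 251.8625 (V=0.5910), down 148.0244 (V=4.6296). Price 1.0246; hedge Δ=-0.0389, bond B=9.6174.
  t=1,j=0: stock 113.9000 → up 129.8460 (V=4.2867), down 76.3130 (V=4.2867). Price 3.9692; hedge Δ=0.0000, bond B=3.9692.
  t=1,j=1: stock 193.8000 → up 220.9320 (V=1.0246), down 129.8460 (V=4.2867). Price 1.3343; hedge Δ=-0.0358, bond B=8.2749.
  t=0,j=0: stock 170.0000 → up 193.8000 (V=1.3343), down 113.9000 (V=3.9692). Price 1.5469; hedge Δ=-0.0330, bond B=7.1530.
Each (Δ,B) replicates both successor values, so the strategy is self-financing and V0 is arbitrage-free.

(0,0): Delta=-0.0330 Bond=7.1530
(1,0): Delta=0.0000 Bond=3.9692
(1,1): Delta=-0.0358 Bond=8.2749
(2,0): Delta=0.0000 Bond=4.2867
(2,1): Delta=0.0000 Bond=4.2867
(2,2): Delta=-0.0389 Bond=9.6174
(3,0): Delta=0.0000 Bond=4.6296
(3,1): Delta=0.0000 Bond=4.6296
(3,2): Delta=0.0000 Bond=4.6296
(3,3): Delta=-0.0422 Bond=11.2293
V0=1.5469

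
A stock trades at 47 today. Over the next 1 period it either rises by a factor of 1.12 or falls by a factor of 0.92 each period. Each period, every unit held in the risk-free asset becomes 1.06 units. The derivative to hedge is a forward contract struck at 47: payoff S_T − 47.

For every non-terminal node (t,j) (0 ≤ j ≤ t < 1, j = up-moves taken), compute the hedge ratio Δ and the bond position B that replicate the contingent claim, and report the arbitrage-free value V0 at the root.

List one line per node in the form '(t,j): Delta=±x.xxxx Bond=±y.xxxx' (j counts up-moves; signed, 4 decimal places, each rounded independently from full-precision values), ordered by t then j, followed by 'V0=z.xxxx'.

Since d<R<u, set p* = (R−d)/(u−d) = 0.7000; price each node as the discounted p*-expectation of its children.
Payoff layer (t=1): V(1,0)=-3.7600, V(1,1)=5.6400
Node (0,0) S=47.0000: V=(p*·5.6400+(1−p*)·-3.7600)/1.06=2.6604; Δ=(5.6400−-3.7600)/(52.6400−43.2400)=1.0000; B=V−Δ·S=-44.3396
Root portfolio cost Δ·47+B reproduces V0=2.6604.

(0,0): Delta=1.0000 Bond=-44.3396
V0=2.6604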